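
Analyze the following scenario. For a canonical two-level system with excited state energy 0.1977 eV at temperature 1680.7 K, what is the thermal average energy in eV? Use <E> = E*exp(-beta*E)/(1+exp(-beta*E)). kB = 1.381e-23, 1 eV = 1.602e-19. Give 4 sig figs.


Step 1: beta*E = 0.1977*1.602e-19/(1.381e-23*1680.7) = 1.365
Step 2: exp(-beta*E) = 0.2555
Step 3: <E> = 0.1977*0.2555/(1+0.2555) = 0.04023 eV

0.04023


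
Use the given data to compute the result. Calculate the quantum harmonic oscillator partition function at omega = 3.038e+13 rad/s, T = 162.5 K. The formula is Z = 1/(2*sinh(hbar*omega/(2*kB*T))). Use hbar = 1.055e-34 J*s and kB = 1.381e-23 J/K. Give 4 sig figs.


Step 1: Compute x = hbar*omega/(kB*T) = 1.055e-34*3.038e+13/(1.381e-23*162.5) = 1.428
Step 2: x/2 = 0.7141
Step 3: sinh(x/2) = 0.7764
Step 4: Z = 1/(2*0.7764) = 0.644

0.644


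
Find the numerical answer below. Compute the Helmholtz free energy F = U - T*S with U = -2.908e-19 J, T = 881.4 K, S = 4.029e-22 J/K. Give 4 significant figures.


Step 1: T*S = 881.4 * 4.029e-22 = 3.551e-19 J
Step 2: F = U - T*S = -2.908e-19 - 3.551e-19
Step 3: F = -6.459e-19 J

-6.459e-19


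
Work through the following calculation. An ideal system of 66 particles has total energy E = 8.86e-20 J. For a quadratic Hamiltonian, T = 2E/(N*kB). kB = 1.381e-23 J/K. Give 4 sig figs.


Step 1: Numerator = 2*E = 2*8.86e-20 = 1.772e-19 J
Step 2: Denominator = N*kB = 66*1.381e-23 = 9.115e-22
Step 3: T = 1.772e-19 / 9.115e-22 = 194.4 K

194.4


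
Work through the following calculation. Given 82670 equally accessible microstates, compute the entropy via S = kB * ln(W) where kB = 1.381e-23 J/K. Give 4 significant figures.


Step 1: ln(W) = ln(82670) = 11.32
Step 2: S = kB * ln(W) = 1.381e-23 * 11.32
Step 3: S = 1.564e-22 J/K

1.564e-22


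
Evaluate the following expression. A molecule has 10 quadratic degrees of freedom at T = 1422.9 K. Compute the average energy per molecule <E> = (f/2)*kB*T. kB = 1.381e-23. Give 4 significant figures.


Step 1: f/2 = 10/2 = 5
Step 2: kB*T = 1.381e-23 * 1422.9 = 1.965e-20
Step 3: <E> = 5 * 1.965e-20 = 9.825e-20 J

9.825e-20


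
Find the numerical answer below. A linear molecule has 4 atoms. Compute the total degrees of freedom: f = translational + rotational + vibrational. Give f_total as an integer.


Step 1: Translational DOF = 3
Step 2: Rotational DOF (linear) = 2
Step 3: Vibrational DOF = 3*4 - 5 = 7
Step 4: Total = 3 + 2 + 7 = 12

12


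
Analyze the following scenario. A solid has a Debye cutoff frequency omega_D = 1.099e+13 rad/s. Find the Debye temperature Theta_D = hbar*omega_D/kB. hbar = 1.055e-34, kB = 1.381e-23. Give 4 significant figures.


Step 1: hbar*omega_D = 1.055e-34 * 1.099e+13 = 1.159e-21 J
Step 2: Theta_D = 1.159e-21 / 1.381e-23
Step 3: Theta_D = 83.96 K

83.96


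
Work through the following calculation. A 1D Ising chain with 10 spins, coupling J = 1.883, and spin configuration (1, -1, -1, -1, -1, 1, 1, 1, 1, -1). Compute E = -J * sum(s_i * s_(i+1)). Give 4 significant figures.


Step 1: Nearest-neighbor products: -1, 1, 1, 1, -1, 1, 1, 1, -1
Step 2: Sum of products = 3
Step 3: E = -1.883 * 3 = -5.649

-5.649


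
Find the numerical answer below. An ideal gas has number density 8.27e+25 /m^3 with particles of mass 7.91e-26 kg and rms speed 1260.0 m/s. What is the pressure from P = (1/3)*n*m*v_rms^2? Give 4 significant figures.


Step 1: v_rms^2 = 1260.0^2 = 1.588e+06
Step 2: n*m = 8.27e+25*7.91e-26 = 6.542
Step 3: P = (1/3)*6.542*1.588e+06 = 3.462e+06 Pa

3.462e+06


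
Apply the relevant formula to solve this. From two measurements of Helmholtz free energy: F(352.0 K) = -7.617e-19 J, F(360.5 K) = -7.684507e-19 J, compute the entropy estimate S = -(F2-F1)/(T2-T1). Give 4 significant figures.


Step 1: dF = F2 - F1 = -7.684507e-19 - (-7.617e-19) = -6.7507e-21 J
Step 2: dT = T2 - T1 = 360.5 - 352.0 = 8.5 K
Step 3: S = -dF/dT = -(-6.7507e-21)/8.5 = 7.942e-22 J/K

7.942e-22


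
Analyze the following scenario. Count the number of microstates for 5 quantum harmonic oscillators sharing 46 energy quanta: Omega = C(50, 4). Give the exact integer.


Step 1: Use binomial coefficient C(50, 4)
Step 2: Numerator = 50! / 46!
Step 3: Denominator = 4!
Step 4: Omega = 230300

230300


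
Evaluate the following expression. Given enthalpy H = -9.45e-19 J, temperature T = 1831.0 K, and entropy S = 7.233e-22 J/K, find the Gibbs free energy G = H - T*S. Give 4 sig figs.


Step 1: T*S = 1831.0 * 7.233e-22 = 1.324e-18 J
Step 2: G = H - T*S = -9.45e-19 - 1.324e-18
Step 3: G = -2.269e-18 J

-2.269e-18


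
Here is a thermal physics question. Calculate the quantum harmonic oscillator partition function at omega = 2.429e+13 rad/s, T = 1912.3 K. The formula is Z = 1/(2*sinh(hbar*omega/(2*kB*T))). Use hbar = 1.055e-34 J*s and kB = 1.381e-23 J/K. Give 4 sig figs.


Step 1: Compute x = hbar*omega/(kB*T) = 1.055e-34*2.429e+13/(1.381e-23*1912.3) = 0.09704
Step 2: x/2 = 0.04852
Step 3: sinh(x/2) = 0.04854
Step 4: Z = 1/(2*0.04854) = 10.3

10.3


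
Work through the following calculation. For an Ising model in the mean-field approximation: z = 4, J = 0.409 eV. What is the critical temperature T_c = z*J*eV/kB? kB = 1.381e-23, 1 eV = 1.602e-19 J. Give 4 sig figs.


Step 1: z*J = 4*0.409 = 1.636 eV
Step 2: Convert to Joules: 1.636*1.602e-19 = 2.621e-19 J
Step 3: T_c = 2.621e-19 / 1.381e-23 = 1.898e+04 K

1.898e+04


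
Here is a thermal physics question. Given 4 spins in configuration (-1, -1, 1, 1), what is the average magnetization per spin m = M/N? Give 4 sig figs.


Step 1: Count up spins (+1): 2, down spins (-1): 2
Step 2: Total magnetization M = 2 - 2 = 0
Step 3: m = M/N = 0/4 = 0

0


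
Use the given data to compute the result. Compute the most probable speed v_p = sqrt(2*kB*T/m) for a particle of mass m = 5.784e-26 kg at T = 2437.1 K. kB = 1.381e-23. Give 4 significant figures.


Step 1: Numerator = 2*kB*T = 2*1.381e-23*2437.1 = 6.731e-20
Step 2: Ratio = 6.731e-20 / 5.784e-26 = 1.164e+06
Step 3: v_p = sqrt(1.164e+06) = 1079 m/s

1079


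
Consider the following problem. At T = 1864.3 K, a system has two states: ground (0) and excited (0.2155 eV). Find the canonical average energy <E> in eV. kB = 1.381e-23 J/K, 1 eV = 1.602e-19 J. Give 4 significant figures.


Step 1: beta*E = 0.2155*1.602e-19/(1.381e-23*1864.3) = 1.341
Step 2: exp(-beta*E) = 0.2616
Step 3: <E> = 0.2155*0.2616/(1+0.2616) = 0.04469 eV

0.04469


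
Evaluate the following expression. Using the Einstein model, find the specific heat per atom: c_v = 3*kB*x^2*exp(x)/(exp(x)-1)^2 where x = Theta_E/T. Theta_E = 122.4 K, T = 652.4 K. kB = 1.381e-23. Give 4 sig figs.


Step 1: x = Theta_E/T = 122.4/652.4 = 0.1876
Step 2: x^2 = 0.0352
Step 3: exp(x) = 1.206
Step 4: c_v = 3*1.381e-23*0.0352*1.206/(1.206-1)^2 = 4.131e-23

4.131e-23


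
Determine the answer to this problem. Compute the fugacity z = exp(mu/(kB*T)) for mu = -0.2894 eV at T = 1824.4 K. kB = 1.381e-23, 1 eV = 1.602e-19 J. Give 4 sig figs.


Step 1: Convert mu to Joules: -0.2894*1.602e-19 = -4.636e-20 J
Step 2: kB*T = 1.381e-23*1824.4 = 2.519e-20 J
Step 3: mu/(kB*T) = -1.84
Step 4: z = exp(-1.84) = 0.1588

0.1588


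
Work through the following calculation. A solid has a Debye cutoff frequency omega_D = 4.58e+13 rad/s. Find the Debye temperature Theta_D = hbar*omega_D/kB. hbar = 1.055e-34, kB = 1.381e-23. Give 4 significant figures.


Step 1: hbar*omega_D = 1.055e-34 * 4.58e+13 = 4.832e-21 J
Step 2: Theta_D = 4.832e-21 / 1.381e-23
Step 3: Theta_D = 349.9 K

349.9


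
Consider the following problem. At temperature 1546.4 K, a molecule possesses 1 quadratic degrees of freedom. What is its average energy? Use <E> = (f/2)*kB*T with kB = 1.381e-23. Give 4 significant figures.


Step 1: f/2 = 1/2 = 0.5
Step 2: kB*T = 1.381e-23 * 1546.4 = 2.136e-20
Step 3: <E> = 0.5 * 2.136e-20 = 1.068e-20 J

1.068e-20


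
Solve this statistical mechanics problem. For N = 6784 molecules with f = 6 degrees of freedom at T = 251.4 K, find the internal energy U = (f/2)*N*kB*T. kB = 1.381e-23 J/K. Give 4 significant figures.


Step 1: f/2 = 6/2 = 3.0
Step 2: N*kB*T = 6784*1.381e-23*251.4 = 2.355e-17
Step 3: U = 3.0 * 2.355e-17 = 7.066e-17 J

7.066e-17


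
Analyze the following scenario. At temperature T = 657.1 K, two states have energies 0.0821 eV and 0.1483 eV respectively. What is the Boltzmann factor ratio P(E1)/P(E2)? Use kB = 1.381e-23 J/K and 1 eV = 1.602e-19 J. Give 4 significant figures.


Step 1: Compute energy difference dE = E1 - E2 = 0.0821 - 0.1483 = -0.0662 eV
Step 2: Convert to Joules: dE_J = -0.0662 * 1.602e-19 = -1.061e-20 J
Step 3: Compute exponent = -dE_J / (kB * T) = -(-1.061e-20) / (1.381e-23 * 657.1) = 1.169
Step 4: P(E1)/P(E2) = exp(1.169) = 3.218

3.218


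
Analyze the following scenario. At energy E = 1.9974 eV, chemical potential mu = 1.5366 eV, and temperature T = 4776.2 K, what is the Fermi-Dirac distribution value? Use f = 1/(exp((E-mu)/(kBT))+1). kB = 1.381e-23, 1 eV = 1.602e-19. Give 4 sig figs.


Step 1: (E - mu) = 1.9974 - 1.5366 = 0.4608 eV
Step 2: Convert: (E-mu)*eV = 7.382e-20 J
Step 3: x = (E-mu)*eV/(kB*T) = 1.119
Step 4: f = 1/(exp(1.119)+1) = 0.2462

0.2462


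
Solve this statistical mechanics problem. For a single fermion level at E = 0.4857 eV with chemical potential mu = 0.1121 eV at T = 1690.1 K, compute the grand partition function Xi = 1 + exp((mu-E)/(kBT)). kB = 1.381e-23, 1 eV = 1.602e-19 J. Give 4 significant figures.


Step 1: (mu - E) = 0.1121 - 0.4857 = -0.3736 eV
Step 2: x = (mu-E)*eV/(kB*T) = -0.3736*1.602e-19/(1.381e-23*1690.1) = -2.564
Step 3: exp(x) = 0.07698
Step 4: Xi = 1 + 0.07698 = 1.077

1.077


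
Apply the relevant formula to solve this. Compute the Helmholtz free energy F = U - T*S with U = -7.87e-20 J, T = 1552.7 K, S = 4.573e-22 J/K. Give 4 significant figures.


Step 1: T*S = 1552.7 * 4.573e-22 = 7.1e-19 J
Step 2: F = U - T*S = -7.87e-20 - 7.1e-19
Step 3: F = -7.887e-19 J

-7.887e-19


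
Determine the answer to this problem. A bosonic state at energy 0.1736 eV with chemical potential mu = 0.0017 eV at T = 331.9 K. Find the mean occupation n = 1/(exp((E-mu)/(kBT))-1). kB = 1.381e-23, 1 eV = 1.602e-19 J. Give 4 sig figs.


Step 1: (E - mu) = 0.1719 eV
Step 2: x = (E-mu)*eV/(kB*T) = 0.1719*1.602e-19/(1.381e-23*331.9) = 6.008
Step 3: exp(x) = 406.7
Step 4: n = 1/(exp(x)-1) = 0.002465

0.002465


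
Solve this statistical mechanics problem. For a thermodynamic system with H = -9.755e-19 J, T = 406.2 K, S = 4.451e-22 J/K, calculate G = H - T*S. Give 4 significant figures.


Step 1: T*S = 406.2 * 4.451e-22 = 1.808e-19 J
Step 2: G = H - T*S = -9.755e-19 - 1.808e-19
Step 3: G = -1.156e-18 J

-1.156e-18


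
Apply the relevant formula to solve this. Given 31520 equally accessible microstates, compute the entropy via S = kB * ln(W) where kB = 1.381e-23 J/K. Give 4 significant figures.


Step 1: ln(W) = ln(31520) = 10.36
Step 2: S = kB * ln(W) = 1.381e-23 * 10.36
Step 3: S = 1.43e-22 J/K

1.43e-22


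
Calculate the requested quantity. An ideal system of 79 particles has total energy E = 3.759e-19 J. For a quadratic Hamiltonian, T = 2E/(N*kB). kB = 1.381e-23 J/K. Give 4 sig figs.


Step 1: Numerator = 2*E = 2*3.759e-19 = 7.518e-19 J
Step 2: Denominator = N*kB = 79*1.381e-23 = 1.091e-21
Step 3: T = 7.518e-19 / 1.091e-21 = 689.1 K

689.1


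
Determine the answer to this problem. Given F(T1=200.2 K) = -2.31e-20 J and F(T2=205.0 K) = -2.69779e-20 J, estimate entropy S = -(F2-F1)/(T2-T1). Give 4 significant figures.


Step 1: dF = F2 - F1 = -2.69779e-20 - (-2.31e-20) = -3.8779e-21 J
Step 2: dT = T2 - T1 = 205.0 - 200.2 = 4.8 K
Step 3: S = -dF/dT = -(-3.8779e-21)/4.8 = 8.079e-22 J/K

8.079e-22


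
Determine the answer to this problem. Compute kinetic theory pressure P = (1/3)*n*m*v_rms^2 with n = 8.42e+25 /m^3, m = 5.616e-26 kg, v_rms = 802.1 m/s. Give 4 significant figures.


Step 1: v_rms^2 = 802.1^2 = 6.434e+05
Step 2: n*m = 8.42e+25*5.616e-26 = 4.729
Step 3: P = (1/3)*4.729*6.434e+05 = 1.014e+06 Pa

1.014e+06


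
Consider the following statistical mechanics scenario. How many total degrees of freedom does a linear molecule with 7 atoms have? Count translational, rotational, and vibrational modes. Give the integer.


Step 1: Translational DOF = 3
Step 2: Rotational DOF (linear) = 2
Step 3: Vibrational DOF = 3*7 - 5 = 16
Step 4: Total = 3 + 2 + 16 = 21

21


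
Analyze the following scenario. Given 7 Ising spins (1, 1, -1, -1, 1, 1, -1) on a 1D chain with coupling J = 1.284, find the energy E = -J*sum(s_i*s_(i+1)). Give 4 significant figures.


Step 1: Nearest-neighbor products: 1, -1, 1, -1, 1, -1
Step 2: Sum of products = 0
Step 3: E = -1.284 * 0 = 0

0


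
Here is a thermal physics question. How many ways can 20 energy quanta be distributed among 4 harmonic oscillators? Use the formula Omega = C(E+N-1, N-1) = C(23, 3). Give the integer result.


Step 1: Use binomial coefficient C(23, 3)
Step 2: Numerator = 23! / 20!
Step 3: Denominator = 3!
Step 4: Omega = 1771

1771


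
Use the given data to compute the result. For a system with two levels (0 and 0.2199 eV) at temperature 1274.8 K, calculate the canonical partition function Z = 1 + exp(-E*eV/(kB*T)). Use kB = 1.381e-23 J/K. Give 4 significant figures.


Step 1: Compute beta*E = E*eV/(kB*T) = 0.2199*1.602e-19/(1.381e-23*1274.8) = 2.001
Step 2: exp(-beta*E) = exp(-2.001) = 0.1352
Step 3: Z = 1 + 0.1352 = 1.135

1.135


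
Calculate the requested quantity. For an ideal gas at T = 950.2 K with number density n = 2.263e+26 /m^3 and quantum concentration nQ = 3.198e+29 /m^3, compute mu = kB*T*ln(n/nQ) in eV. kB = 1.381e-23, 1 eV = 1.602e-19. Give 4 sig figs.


Step 1: n/nQ = 2.263e+26/3.198e+29 = 0.0007076
Step 2: ln(n/nQ) = -7.254
Step 3: mu = kB*T*ln(n/nQ) = 1.312e-20*-7.254 = -9.518e-20 J
Step 4: Convert to eV: -9.518e-20/1.602e-19 = -0.5942 eV

-0.5942


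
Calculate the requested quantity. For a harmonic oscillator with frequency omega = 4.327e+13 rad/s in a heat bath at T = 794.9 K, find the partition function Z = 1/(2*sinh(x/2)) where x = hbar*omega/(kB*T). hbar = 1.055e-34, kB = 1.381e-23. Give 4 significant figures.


Step 1: Compute x = hbar*omega/(kB*T) = 1.055e-34*4.327e+13/(1.381e-23*794.9) = 0.4158
Step 2: x/2 = 0.2079
Step 3: sinh(x/2) = 0.2094
Step 4: Z = 1/(2*0.2094) = 2.387

2.387


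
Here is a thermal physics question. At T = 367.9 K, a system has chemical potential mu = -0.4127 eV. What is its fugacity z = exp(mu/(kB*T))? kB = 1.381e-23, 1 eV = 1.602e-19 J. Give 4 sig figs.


Step 1: Convert mu to Joules: -0.4127*1.602e-19 = -6.611e-20 J
Step 2: kB*T = 1.381e-23*367.9 = 5.081e-21 J
Step 3: mu/(kB*T) = -13.01
Step 4: z = exp(-13.01) = 2.231e-06

2.231e-06


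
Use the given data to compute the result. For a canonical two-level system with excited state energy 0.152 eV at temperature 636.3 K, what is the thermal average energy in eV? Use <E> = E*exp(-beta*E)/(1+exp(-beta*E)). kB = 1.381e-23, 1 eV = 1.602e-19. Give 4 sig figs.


Step 1: beta*E = 0.152*1.602e-19/(1.381e-23*636.3) = 2.771
Step 2: exp(-beta*E) = 0.06259
Step 3: <E> = 0.152*0.06259/(1+0.06259) = 0.008954 eV

0.008954


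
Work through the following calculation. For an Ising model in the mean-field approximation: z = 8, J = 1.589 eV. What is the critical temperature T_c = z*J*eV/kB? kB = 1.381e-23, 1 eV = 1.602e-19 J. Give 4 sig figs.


Step 1: z*J = 8*1.589 = 12.71 eV
Step 2: Convert to Joules: 12.71*1.602e-19 = 2.036e-18 J
Step 3: T_c = 2.036e-18 / 1.381e-23 = 1.475e+05 K

1.475e+05


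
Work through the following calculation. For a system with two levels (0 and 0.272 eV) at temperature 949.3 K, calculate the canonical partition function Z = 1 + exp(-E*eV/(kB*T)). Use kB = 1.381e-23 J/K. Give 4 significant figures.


Step 1: Compute beta*E = E*eV/(kB*T) = 0.272*1.602e-19/(1.381e-23*949.3) = 3.324
Step 2: exp(-beta*E) = exp(-3.324) = 0.03602
Step 3: Z = 1 + 0.03602 = 1.036

1.036


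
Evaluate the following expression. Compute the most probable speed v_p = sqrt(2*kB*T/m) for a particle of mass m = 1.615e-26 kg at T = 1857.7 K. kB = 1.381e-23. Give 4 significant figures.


Step 1: Numerator = 2*kB*T = 2*1.381e-23*1857.7 = 5.131e-20
Step 2: Ratio = 5.131e-20 / 1.615e-26 = 3.177e+06
Step 3: v_p = sqrt(3.177e+06) = 1782 m/s

1782


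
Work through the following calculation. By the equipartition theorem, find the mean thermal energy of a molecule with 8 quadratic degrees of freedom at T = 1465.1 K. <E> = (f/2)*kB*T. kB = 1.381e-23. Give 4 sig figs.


Step 1: f/2 = 8/2 = 4
Step 2: kB*T = 1.381e-23 * 1465.1 = 2.023e-20
Step 3: <E> = 4 * 2.023e-20 = 8.093e-20 J

8.093e-20


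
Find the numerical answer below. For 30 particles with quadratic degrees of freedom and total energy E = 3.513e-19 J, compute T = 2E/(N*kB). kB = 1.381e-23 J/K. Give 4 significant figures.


Step 1: Numerator = 2*E = 2*3.513e-19 = 7.026e-19 J
Step 2: Denominator = N*kB = 30*1.381e-23 = 4.143e-22
Step 3: T = 7.026e-19 / 4.143e-22 = 1696 K

1696


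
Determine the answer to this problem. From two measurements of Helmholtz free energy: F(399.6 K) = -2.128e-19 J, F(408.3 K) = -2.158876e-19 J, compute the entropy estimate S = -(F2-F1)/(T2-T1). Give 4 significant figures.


Step 1: dF = F2 - F1 = -2.158876e-19 - (-2.128e-19) = -3.0876e-21 J
Step 2: dT = T2 - T1 = 408.3 - 399.6 = 8.7 K
Step 3: S = -dF/dT = -(-3.0876e-21)/8.7 = 3.549e-22 J/K

3.549e-22


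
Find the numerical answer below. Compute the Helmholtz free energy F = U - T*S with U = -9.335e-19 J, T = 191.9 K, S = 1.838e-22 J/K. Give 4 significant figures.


Step 1: T*S = 191.9 * 1.838e-22 = 3.527e-20 J
Step 2: F = U - T*S = -9.335e-19 - 3.527e-20
Step 3: F = -9.688e-19 J

-9.688e-19


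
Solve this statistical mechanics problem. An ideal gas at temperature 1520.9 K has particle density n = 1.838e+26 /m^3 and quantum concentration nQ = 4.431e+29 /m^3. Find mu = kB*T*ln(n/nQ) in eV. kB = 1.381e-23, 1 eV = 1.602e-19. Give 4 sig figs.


Step 1: n/nQ = 1.838e+26/4.431e+29 = 0.0004148
Step 2: ln(n/nQ) = -7.788
Step 3: mu = kB*T*ln(n/nQ) = 2.1e-20*-7.788 = -1.636e-19 J
Step 4: Convert to eV: -1.636e-19/1.602e-19 = -1.021 eV

-1.021


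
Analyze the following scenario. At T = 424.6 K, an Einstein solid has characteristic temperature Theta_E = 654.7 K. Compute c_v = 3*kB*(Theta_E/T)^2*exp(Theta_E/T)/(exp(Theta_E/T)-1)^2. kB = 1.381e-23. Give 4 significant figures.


Step 1: x = Theta_E/T = 654.7/424.6 = 1.542
Step 2: x^2 = 2.378
Step 3: exp(x) = 4.674
Step 4: c_v = 3*1.381e-23*2.378*4.674/(4.674-1)^2 = 3.411e-23

3.411e-23


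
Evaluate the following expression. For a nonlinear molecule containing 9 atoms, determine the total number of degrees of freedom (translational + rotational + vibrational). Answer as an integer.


Step 1: Translational DOF = 3
Step 2: Rotational DOF (nonlinear) = 3
Step 3: Vibrational DOF = 3*9 - 6 = 21
Step 4: Total = 3 + 3 + 21 = 27

27


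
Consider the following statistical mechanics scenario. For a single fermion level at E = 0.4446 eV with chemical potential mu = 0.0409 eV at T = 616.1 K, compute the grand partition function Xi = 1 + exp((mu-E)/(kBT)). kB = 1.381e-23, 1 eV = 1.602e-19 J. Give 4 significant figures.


Step 1: (mu - E) = 0.0409 - 0.4446 = -0.4037 eV
Step 2: x = (mu-E)*eV/(kB*T) = -0.4037*1.602e-19/(1.381e-23*616.1) = -7.601
Step 3: exp(x) = 0.0004999
Step 4: Xi = 1 + 0.0004999 = 1

1


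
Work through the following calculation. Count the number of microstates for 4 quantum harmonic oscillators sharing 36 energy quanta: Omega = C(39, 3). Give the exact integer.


Step 1: Use binomial coefficient C(39, 3)
Step 2: Numerator = 39! / 36!
Step 3: Denominator = 3!
Step 4: Omega = 9139

9139


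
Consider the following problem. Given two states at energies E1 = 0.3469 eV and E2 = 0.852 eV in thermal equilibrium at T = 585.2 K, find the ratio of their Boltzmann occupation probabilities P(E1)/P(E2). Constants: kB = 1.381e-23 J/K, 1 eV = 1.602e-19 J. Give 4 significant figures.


Step 1: Compute energy difference dE = E1 - E2 = 0.3469 - 0.852 = -0.5051 eV
Step 2: Convert to Joules: dE_J = -0.5051 * 1.602e-19 = -8.092e-20 J
Step 3: Compute exponent = -dE_J / (kB * T) = -(-8.092e-20) / (1.381e-23 * 585.2) = 10.01
Step 4: P(E1)/P(E2) = exp(10.01) = 2.23e+04

2.23e+04


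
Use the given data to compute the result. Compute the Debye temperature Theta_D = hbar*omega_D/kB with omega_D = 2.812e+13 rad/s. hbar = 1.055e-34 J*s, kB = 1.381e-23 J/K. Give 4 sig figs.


Step 1: hbar*omega_D = 1.055e-34 * 2.812e+13 = 2.967e-21 J
Step 2: Theta_D = 2.967e-21 / 1.381e-23
Step 3: Theta_D = 214.8 K

214.8


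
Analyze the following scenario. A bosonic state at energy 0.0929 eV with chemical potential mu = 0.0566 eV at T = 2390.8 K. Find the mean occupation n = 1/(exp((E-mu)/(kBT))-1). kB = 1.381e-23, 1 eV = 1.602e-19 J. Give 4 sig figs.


Step 1: (E - mu) = 0.0363 eV
Step 2: x = (E-mu)*eV/(kB*T) = 0.0363*1.602e-19/(1.381e-23*2390.8) = 0.1761
Step 3: exp(x) = 1.193
Step 4: n = 1/(exp(x)-1) = 5.192

5.192


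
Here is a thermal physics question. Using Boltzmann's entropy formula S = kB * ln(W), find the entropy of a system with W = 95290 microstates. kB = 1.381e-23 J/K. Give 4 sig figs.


Step 1: ln(W) = ln(95290) = 11.46
Step 2: S = kB * ln(W) = 1.381e-23 * 11.46
Step 3: S = 1.583e-22 J/K

1.583e-22


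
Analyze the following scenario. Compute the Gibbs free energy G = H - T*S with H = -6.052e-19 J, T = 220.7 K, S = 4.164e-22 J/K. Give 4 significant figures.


Step 1: T*S = 220.7 * 4.164e-22 = 9.19e-20 J
Step 2: G = H - T*S = -6.052e-19 - 9.19e-20
Step 3: G = -6.971e-19 J

-6.971e-19


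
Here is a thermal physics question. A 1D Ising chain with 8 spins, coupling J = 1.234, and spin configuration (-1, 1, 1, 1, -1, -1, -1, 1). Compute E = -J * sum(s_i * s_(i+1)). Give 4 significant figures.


Step 1: Nearest-neighbor products: -1, 1, 1, -1, 1, 1, -1
Step 2: Sum of products = 1
Step 3: E = -1.234 * 1 = -1.234

-1.234


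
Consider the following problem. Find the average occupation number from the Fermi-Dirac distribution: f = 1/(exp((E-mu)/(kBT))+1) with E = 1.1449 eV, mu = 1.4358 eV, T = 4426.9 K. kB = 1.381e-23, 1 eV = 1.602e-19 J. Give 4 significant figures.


Step 1: (E - mu) = 1.1449 - 1.4358 = -0.2909 eV
Step 2: Convert: (E-mu)*eV = -4.66e-20 J
Step 3: x = (E-mu)*eV/(kB*T) = -0.7623
Step 4: f = 1/(exp(-0.7623)+1) = 0.6818

0.6818


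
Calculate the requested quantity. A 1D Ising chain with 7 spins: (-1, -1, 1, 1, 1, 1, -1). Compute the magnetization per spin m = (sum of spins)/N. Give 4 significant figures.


Step 1: Count up spins (+1): 4, down spins (-1): 3
Step 2: Total magnetization M = 4 - 3 = 1
Step 3: m = M/N = 1/7 = 0.1429

0.1429


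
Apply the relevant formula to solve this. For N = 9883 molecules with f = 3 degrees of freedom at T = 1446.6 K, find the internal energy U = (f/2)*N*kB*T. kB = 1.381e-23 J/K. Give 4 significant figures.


Step 1: f/2 = 3/2 = 1.5
Step 2: N*kB*T = 9883*1.381e-23*1446.6 = 1.974e-16
Step 3: U = 1.5 * 1.974e-16 = 2.962e-16 J

2.962e-16


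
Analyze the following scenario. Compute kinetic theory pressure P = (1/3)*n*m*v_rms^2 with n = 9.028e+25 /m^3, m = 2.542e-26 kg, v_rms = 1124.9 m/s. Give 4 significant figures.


Step 1: v_rms^2 = 1124.9^2 = 1.265e+06
Step 2: n*m = 9.028e+25*2.542e-26 = 2.295
Step 3: P = (1/3)*2.295*1.265e+06 = 9.68e+05 Pa

9.68e+05


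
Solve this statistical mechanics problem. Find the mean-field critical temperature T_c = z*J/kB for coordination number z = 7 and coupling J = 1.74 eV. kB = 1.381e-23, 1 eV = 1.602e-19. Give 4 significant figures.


Step 1: z*J = 7*1.74 = 12.18 eV
Step 2: Convert to Joules: 12.18*1.602e-19 = 1.951e-18 J
Step 3: T_c = 1.951e-18 / 1.381e-23 = 1.413e+05 K

1.413e+05


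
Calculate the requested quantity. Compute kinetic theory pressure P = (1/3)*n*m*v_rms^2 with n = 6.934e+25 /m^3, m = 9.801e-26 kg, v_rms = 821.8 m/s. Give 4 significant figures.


Step 1: v_rms^2 = 821.8^2 = 6.754e+05
Step 2: n*m = 6.934e+25*9.801e-26 = 6.796
Step 3: P = (1/3)*6.796*6.754e+05 = 1.53e+06 Pa

1.53e+06


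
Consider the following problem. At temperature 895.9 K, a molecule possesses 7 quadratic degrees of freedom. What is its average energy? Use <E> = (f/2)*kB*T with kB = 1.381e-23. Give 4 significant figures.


Step 1: f/2 = 7/2 = 3.5
Step 2: kB*T = 1.381e-23 * 895.9 = 1.237e-20
Step 3: <E> = 3.5 * 1.237e-20 = 4.33e-20 J

4.33e-20


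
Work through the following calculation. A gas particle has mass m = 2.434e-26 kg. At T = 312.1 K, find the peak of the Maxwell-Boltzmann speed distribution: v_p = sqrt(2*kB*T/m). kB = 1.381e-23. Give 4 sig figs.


Step 1: Numerator = 2*kB*T = 2*1.381e-23*312.1 = 8.62e-21
Step 2: Ratio = 8.62e-21 / 2.434e-26 = 3.542e+05
Step 3: v_p = sqrt(3.542e+05) = 595.1 m/s

595.1


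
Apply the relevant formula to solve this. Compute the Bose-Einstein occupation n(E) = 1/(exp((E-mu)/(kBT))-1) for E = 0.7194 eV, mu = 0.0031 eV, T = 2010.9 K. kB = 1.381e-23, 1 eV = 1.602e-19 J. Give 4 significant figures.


Step 1: (E - mu) = 0.7163 eV
Step 2: x = (E-mu)*eV/(kB*T) = 0.7163*1.602e-19/(1.381e-23*2010.9) = 4.132
Step 3: exp(x) = 62.31
Step 4: n = 1/(exp(x)-1) = 0.01631

0.01631


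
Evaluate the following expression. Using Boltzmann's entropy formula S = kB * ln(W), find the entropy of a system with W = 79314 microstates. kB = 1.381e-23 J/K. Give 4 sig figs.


Step 1: ln(W) = ln(79314) = 11.28
Step 2: S = kB * ln(W) = 1.381e-23 * 11.28
Step 3: S = 1.558e-22 J/K

1.558e-22


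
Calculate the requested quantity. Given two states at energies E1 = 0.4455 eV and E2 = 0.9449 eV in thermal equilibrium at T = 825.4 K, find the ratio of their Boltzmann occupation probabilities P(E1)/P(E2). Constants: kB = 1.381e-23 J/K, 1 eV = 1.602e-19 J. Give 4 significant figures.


Step 1: Compute energy difference dE = E1 - E2 = 0.4455 - 0.9449 = -0.4994 eV
Step 2: Convert to Joules: dE_J = -0.4994 * 1.602e-19 = -8e-20 J
Step 3: Compute exponent = -dE_J / (kB * T) = -(-8e-20) / (1.381e-23 * 825.4) = 7.019
Step 4: P(E1)/P(E2) = exp(7.019) = 1117

1117


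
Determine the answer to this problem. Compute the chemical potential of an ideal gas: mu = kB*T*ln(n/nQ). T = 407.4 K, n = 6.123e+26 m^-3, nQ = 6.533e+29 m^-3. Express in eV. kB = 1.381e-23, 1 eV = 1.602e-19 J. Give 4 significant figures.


Step 1: n/nQ = 6.123e+26/6.533e+29 = 0.0009372
Step 2: ln(n/nQ) = -6.973
Step 3: mu = kB*T*ln(n/nQ) = 5.626e-21*-6.973 = -3.923e-20 J
Step 4: Convert to eV: -3.923e-20/1.602e-19 = -0.2449 eV

-0.2449


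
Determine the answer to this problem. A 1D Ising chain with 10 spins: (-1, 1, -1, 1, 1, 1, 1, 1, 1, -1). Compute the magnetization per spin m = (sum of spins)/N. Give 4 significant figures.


Step 1: Count up spins (+1): 7, down spins (-1): 3
Step 2: Total magnetization M = 7 - 3 = 4
Step 3: m = M/N = 4/10 = 0.4

0.4


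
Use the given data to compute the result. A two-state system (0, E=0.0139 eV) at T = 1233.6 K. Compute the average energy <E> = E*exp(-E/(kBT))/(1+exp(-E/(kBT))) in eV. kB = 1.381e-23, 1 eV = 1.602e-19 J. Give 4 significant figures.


Step 1: beta*E = 0.0139*1.602e-19/(1.381e-23*1233.6) = 0.1307
Step 2: exp(-beta*E) = 0.8775
Step 3: <E> = 0.0139*0.8775/(1+0.8775) = 0.006496 eV

0.006496


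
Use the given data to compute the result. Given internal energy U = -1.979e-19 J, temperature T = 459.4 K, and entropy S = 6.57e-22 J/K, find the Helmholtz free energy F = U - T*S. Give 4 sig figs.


Step 1: T*S = 459.4 * 6.57e-22 = 3.018e-19 J
Step 2: F = U - T*S = -1.979e-19 - 3.018e-19
Step 3: F = -4.997e-19 J

-4.997e-19


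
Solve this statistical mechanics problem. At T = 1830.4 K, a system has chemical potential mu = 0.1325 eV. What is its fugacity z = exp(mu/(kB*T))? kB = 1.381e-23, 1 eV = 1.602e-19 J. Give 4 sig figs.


Step 1: Convert mu to Joules: 0.1325*1.602e-19 = 2.123e-20 J
Step 2: kB*T = 1.381e-23*1830.4 = 2.528e-20 J
Step 3: mu/(kB*T) = 0.8397
Step 4: z = exp(0.8397) = 2.316

2.316


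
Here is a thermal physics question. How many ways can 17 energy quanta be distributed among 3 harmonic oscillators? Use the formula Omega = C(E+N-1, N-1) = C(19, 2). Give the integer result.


Step 1: Use binomial coefficient C(19, 2)
Step 2: Numerator = 19! / 17!
Step 3: Denominator = 2!
Step 4: Omega = 171

171


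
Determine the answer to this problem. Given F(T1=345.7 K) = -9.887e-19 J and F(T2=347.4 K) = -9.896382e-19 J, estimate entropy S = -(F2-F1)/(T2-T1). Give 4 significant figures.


Step 1: dF = F2 - F1 = -9.896382e-19 - (-9.887e-19) = -9.382e-22 J
Step 2: dT = T2 - T1 = 347.4 - 345.7 = 1.7 K
Step 3: S = -dF/dT = -(-9.382e-22)/1.7 = 5.519e-22 J/K

5.519e-22


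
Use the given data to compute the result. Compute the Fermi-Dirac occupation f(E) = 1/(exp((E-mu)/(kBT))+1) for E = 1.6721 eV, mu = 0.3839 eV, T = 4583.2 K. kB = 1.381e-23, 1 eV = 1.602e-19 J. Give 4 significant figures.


Step 1: (E - mu) = 1.6721 - 0.3839 = 1.288 eV
Step 2: Convert: (E-mu)*eV = 2.064e-19 J
Step 3: x = (E-mu)*eV/(kB*T) = 3.26
Step 4: f = 1/(exp(3.26)+1) = 0.03695

0.03695


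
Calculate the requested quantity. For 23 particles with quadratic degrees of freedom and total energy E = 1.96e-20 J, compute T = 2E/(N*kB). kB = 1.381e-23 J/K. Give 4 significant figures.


Step 1: Numerator = 2*E = 2*1.96e-20 = 3.92e-20 J
Step 2: Denominator = N*kB = 23*1.381e-23 = 3.176e-22
Step 3: T = 3.92e-20 / 3.176e-22 = 123.4 K

123.4


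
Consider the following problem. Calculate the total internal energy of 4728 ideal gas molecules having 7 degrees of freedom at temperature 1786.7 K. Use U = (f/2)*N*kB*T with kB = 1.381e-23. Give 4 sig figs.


Step 1: f/2 = 7/2 = 3.5
Step 2: N*kB*T = 4728*1.381e-23*1786.7 = 1.167e-16
Step 3: U = 3.5 * 1.167e-16 = 4.083e-16 J

4.083e-16


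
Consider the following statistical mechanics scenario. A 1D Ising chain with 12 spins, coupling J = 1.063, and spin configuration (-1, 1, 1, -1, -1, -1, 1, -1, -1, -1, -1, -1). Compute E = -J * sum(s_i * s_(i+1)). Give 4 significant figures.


Step 1: Nearest-neighbor products: -1, 1, -1, 1, 1, -1, -1, 1, 1, 1, 1
Step 2: Sum of products = 3
Step 3: E = -1.063 * 3 = -3.189

-3.189


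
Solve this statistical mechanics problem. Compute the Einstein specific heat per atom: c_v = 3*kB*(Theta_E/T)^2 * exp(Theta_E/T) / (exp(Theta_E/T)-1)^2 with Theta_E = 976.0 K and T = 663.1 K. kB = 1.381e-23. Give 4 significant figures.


Step 1: x = Theta_E/T = 976.0/663.1 = 1.472
Step 2: x^2 = 2.166
Step 3: exp(x) = 4.357
Step 4: c_v = 3*1.381e-23*2.166*4.357/(4.357-1)^2 = 3.47e-23

3.47e-23


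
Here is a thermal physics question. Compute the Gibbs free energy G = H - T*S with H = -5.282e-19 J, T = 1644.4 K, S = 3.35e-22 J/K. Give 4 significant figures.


Step 1: T*S = 1644.4 * 3.35e-22 = 5.509e-19 J
Step 2: G = H - T*S = -5.282e-19 - 5.509e-19
Step 3: G = -1.079e-18 J

-1.079e-18


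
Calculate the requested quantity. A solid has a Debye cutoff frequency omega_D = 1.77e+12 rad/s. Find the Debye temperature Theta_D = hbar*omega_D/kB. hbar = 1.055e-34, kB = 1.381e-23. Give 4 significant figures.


Step 1: hbar*omega_D = 1.055e-34 * 1.77e+12 = 1.867e-22 J
Step 2: Theta_D = 1.867e-22 / 1.381e-23
Step 3: Theta_D = 13.52 K

13.52


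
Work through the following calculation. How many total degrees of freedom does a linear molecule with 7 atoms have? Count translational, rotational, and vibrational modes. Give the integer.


Step 1: Translational DOF = 3
Step 2: Rotational DOF (linear) = 2
Step 3: Vibrational DOF = 3*7 - 5 = 16
Step 4: Total = 3 + 2 + 16 = 21

21


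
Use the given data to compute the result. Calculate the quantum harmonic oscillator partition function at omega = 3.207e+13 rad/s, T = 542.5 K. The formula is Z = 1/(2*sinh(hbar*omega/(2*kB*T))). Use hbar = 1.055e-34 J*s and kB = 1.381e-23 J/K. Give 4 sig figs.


Step 1: Compute x = hbar*omega/(kB*T) = 1.055e-34*3.207e+13/(1.381e-23*542.5) = 0.4516
Step 2: x/2 = 0.2258
Step 3: sinh(x/2) = 0.2277
Step 4: Z = 1/(2*0.2277) = 2.196

2.196


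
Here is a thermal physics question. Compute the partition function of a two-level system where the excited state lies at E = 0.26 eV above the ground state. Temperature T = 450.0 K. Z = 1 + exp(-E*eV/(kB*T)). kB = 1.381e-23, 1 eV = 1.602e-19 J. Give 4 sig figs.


Step 1: Compute beta*E = E*eV/(kB*T) = 0.26*1.602e-19/(1.381e-23*450.0) = 6.702
Step 2: exp(-beta*E) = exp(-6.702) = 0.001228
Step 3: Z = 1 + 0.001228 = 1.001

1.001


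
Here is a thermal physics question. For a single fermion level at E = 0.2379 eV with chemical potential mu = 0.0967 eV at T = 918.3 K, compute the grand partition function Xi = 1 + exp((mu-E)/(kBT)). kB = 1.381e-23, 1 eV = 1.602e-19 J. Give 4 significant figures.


Step 1: (mu - E) = 0.0967 - 0.2379 = -0.1412 eV
Step 2: x = (mu-E)*eV/(kB*T) = -0.1412*1.602e-19/(1.381e-23*918.3) = -1.784
Step 3: exp(x) = 0.168
Step 4: Xi = 1 + 0.168 = 1.168

1.168


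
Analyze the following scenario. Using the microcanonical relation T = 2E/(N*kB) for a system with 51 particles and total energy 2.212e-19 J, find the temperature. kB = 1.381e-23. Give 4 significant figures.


Step 1: Numerator = 2*E = 2*2.212e-19 = 4.424e-19 J
Step 2: Denominator = N*kB = 51*1.381e-23 = 7.043e-22
Step 3: T = 4.424e-19 / 7.043e-22 = 628.1 K

628.1


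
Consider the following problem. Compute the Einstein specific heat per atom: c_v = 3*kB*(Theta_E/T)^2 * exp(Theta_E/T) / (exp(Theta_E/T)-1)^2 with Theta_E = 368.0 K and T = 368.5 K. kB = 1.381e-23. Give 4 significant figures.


Step 1: x = Theta_E/T = 368.0/368.5 = 0.9986
Step 2: x^2 = 0.9973
Step 3: exp(x) = 2.715
Step 4: c_v = 3*1.381e-23*0.9973*2.715/(2.715-1)^2 = 3.815e-23

3.815e-23


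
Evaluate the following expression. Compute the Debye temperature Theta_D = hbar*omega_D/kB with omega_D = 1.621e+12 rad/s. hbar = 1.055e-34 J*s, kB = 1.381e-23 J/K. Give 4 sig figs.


Step 1: hbar*omega_D = 1.055e-34 * 1.621e+12 = 1.71e-22 J
Step 2: Theta_D = 1.71e-22 / 1.381e-23
Step 3: Theta_D = 12.38 K

12.38


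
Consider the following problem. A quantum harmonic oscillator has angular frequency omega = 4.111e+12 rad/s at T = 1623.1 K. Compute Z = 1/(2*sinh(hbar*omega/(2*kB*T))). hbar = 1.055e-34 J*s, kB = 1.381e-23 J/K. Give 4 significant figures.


Step 1: Compute x = hbar*omega/(kB*T) = 1.055e-34*4.111e+12/(1.381e-23*1623.1) = 0.01935
Step 2: x/2 = 0.009675
Step 3: sinh(x/2) = 0.009675
Step 4: Z = 1/(2*0.009675) = 51.68

51.68


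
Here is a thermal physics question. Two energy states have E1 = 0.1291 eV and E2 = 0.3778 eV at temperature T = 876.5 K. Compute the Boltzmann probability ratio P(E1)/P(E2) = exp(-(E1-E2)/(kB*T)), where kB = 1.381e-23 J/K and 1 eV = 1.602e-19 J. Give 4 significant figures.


Step 1: Compute energy difference dE = E1 - E2 = 0.1291 - 0.3778 = -0.2487 eV
Step 2: Convert to Joules: dE_J = -0.2487 * 1.602e-19 = -3.984e-20 J
Step 3: Compute exponent = -dE_J / (kB * T) = -(-3.984e-20) / (1.381e-23 * 876.5) = 3.291
Step 4: P(E1)/P(E2) = exp(3.291) = 26.88

26.88


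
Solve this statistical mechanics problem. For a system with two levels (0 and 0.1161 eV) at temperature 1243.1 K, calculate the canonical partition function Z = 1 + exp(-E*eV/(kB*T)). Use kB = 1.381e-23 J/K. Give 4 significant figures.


Step 1: Compute beta*E = E*eV/(kB*T) = 0.1161*1.602e-19/(1.381e-23*1243.1) = 1.083
Step 2: exp(-beta*E) = exp(-1.083) = 0.3384
Step 3: Z = 1 + 0.3384 = 1.338

1.338


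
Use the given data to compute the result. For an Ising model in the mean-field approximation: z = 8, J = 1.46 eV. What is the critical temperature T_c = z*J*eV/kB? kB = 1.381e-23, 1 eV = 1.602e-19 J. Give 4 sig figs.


Step 1: z*J = 8*1.46 = 11.68 eV
Step 2: Convert to Joules: 11.68*1.602e-19 = 1.871e-18 J
Step 3: T_c = 1.871e-18 / 1.381e-23 = 1.355e+05 K

1.355e+05


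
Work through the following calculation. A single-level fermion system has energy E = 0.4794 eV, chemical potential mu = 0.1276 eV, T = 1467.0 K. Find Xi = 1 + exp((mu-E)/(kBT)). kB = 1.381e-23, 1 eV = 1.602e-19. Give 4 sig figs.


Step 1: (mu - E) = 0.1276 - 0.4794 = -0.3518 eV
Step 2: x = (mu-E)*eV/(kB*T) = -0.3518*1.602e-19/(1.381e-23*1467.0) = -2.782
Step 3: exp(x) = 0.06192
Step 4: Xi = 1 + 0.06192 = 1.062

1.062


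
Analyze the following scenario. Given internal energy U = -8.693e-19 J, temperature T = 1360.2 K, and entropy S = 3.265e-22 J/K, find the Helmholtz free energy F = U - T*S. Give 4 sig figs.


Step 1: T*S = 1360.2 * 3.265e-22 = 4.441e-19 J
Step 2: F = U - T*S = -8.693e-19 - 4.441e-19
Step 3: F = -1.313e-18 J

-1.313e-18


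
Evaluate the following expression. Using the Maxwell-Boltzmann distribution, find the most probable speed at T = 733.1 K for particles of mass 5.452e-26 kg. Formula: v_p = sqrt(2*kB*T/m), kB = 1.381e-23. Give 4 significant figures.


Step 1: Numerator = 2*kB*T = 2*1.381e-23*733.1 = 2.025e-20
Step 2: Ratio = 2.025e-20 / 5.452e-26 = 3.714e+05
Step 3: v_p = sqrt(3.714e+05) = 609.4 m/s

609.4


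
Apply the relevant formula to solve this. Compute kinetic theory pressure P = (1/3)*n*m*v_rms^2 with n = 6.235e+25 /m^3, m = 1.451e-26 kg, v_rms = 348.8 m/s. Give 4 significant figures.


Step 1: v_rms^2 = 348.8^2 = 1.217e+05
Step 2: n*m = 6.235e+25*1.451e-26 = 0.9047
Step 3: P = (1/3)*0.9047*1.217e+05 = 3.669e+04 Pa

3.669e+04


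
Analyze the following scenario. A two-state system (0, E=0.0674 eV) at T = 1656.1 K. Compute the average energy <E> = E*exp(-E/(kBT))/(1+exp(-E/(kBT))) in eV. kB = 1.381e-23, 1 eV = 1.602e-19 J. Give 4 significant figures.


Step 1: beta*E = 0.0674*1.602e-19/(1.381e-23*1656.1) = 0.4721
Step 2: exp(-beta*E) = 0.6237
Step 3: <E> = 0.0674*0.6237/(1+0.6237) = 0.02589 eV

0.02589


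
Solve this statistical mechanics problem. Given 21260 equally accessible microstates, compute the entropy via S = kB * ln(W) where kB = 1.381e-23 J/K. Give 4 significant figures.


Step 1: ln(W) = ln(21260) = 9.965
Step 2: S = kB * ln(W) = 1.381e-23 * 9.965
Step 3: S = 1.376e-22 J/K

1.376e-22


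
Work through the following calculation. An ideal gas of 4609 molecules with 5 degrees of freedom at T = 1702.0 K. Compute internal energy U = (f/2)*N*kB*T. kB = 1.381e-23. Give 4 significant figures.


Step 1: f/2 = 5/2 = 2.5
Step 2: N*kB*T = 4609*1.381e-23*1702.0 = 1.083e-16
Step 3: U = 2.5 * 1.083e-16 = 2.708e-16 J

2.708e-16


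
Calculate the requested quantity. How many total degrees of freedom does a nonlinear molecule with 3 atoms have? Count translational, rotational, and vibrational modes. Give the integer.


Step 1: Translational DOF = 3
Step 2: Rotational DOF (nonlinear) = 3
Step 3: Vibrational DOF = 3*3 - 6 = 3
Step 4: Total = 3 + 3 + 3 = 9

9


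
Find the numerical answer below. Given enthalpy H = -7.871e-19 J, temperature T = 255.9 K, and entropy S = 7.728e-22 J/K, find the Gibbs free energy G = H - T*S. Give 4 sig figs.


Step 1: T*S = 255.9 * 7.728e-22 = 1.978e-19 J
Step 2: G = H - T*S = -7.871e-19 - 1.978e-19
Step 3: G = -9.849e-19 J

-9.849e-19


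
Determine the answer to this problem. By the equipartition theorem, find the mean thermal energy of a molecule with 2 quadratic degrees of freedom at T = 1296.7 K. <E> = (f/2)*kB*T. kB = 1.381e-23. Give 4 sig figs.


Step 1: f/2 = 2/2 = 1
Step 2: kB*T = 1.381e-23 * 1296.7 = 1.791e-20
Step 3: <E> = 1 * 1.791e-20 = 1.791e-20 J

1.791e-20


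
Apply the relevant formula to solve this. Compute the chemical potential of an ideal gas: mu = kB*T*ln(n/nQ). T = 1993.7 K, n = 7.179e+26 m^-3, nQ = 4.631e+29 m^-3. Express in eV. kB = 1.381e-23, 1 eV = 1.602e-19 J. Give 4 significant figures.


Step 1: n/nQ = 7.179e+26/4.631e+29 = 0.00155
Step 2: ln(n/nQ) = -6.469
Step 3: mu = kB*T*ln(n/nQ) = 2.753e-20*-6.469 = -1.781e-19 J
Step 4: Convert to eV: -1.781e-19/1.602e-19 = -1.112 eV

-1.112


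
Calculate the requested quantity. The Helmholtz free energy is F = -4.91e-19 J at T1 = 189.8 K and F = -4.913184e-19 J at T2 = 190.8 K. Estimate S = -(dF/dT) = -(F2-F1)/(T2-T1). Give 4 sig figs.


Step 1: dF = F2 - F1 = -4.913184e-19 - (-4.91e-19) = -3.184e-22 J
Step 2: dT = T2 - T1 = 190.8 - 189.8 = 1 K
Step 3: S = -dF/dT = -(-3.184e-22)/1 = 3.184e-22 J/K

3.184e-22
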